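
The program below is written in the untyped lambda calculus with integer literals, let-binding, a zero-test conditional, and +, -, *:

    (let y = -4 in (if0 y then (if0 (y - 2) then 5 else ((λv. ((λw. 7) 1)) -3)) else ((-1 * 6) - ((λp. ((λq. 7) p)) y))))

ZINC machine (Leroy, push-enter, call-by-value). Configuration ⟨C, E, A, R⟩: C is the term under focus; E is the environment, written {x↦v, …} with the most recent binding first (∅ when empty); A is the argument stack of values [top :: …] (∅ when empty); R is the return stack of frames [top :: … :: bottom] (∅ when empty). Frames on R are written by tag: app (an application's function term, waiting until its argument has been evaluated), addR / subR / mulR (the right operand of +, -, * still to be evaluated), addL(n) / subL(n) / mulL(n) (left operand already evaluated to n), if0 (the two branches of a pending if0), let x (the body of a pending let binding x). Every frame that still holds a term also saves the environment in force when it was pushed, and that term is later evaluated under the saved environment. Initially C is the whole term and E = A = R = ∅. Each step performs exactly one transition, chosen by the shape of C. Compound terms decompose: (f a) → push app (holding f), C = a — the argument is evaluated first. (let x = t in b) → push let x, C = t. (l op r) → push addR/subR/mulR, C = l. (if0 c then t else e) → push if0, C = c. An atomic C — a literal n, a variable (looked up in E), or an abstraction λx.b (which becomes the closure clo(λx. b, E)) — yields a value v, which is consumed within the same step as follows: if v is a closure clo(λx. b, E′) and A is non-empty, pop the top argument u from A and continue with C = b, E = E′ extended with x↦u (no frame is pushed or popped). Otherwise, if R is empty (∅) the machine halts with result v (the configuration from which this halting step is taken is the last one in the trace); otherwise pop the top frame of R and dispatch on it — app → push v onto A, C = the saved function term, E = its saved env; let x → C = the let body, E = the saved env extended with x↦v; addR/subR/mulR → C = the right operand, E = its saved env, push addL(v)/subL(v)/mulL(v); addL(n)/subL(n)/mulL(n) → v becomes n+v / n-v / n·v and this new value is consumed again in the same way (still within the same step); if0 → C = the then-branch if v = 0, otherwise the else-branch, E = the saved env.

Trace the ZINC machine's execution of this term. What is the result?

[0] ⟨C=(let y = -4 in (if0 y then (if0 (y - 2) then 5 else ((λv. ((λw. 7) 1)) -3)) else ((-1 * 6) - ((λp. ((λq. 7) p)) y)))); E=∅; A=∅; R=∅⟩
[1] ⟨C=-4; E=∅; A=∅; R=[let y]⟩
[2] ⟨C=(if0 y then (if0 (y - 2) then 5 else ((λv. ((λw. 7) 1)) -3)) else ((-1 * 6) - ((λp. ((λq. 7) p)) y))); E={y↦-4}; A=∅; R=∅⟩
[3] ⟨C=y; E={y↦-4}; A=∅; R=[if0]⟩
[4] ⟨C=((-1 * 6) - ((λp. ((λq. 7) p)) y)); E={y↦-4}; A=∅; R=∅⟩
[5] ⟨C=(-1 * 6); E={y↦-4}; A=∅; R=[subR]⟩
[6] ⟨C=-1; E={y↦-4}; A=∅; R=[mulR :: subR]⟩
[7] ⟨C=6; E={y↦-4}; A=∅; R=[mulL(-1) :: subR]⟩
[8] ⟨C=((λp. ((λq. 7) p)) y); E={y↦-4}; A=∅; R=[subL(-6)]⟩
[9] ⟨C=y; E={y↦-4}; A=∅; R=[app :: subL(-6)]⟩
[10] ⟨C=(λp. ((λq. 7) p)); E={y↦-4}; A=[-4]; R=[subL(-6)]⟩
[11] ⟨C=((λq. 7) p); E={p↦-4, y↦-4}; A=∅; R=[subL(-6)]⟩
[12] ⟨C=p; E={p↦-4, y↦-4}; A=∅; R=[app :: subL(-6)]⟩
[13] ⟨C=(λq. 7); E={p↦-4, y↦-4}; A=[-4]; R=[subL(-6)]⟩
[14] ⟨C=7; E={q↦-4, p↦-4, y↦-4}; A=∅; R=[subL(-6)]⟩
→ final value -13

Answer: -13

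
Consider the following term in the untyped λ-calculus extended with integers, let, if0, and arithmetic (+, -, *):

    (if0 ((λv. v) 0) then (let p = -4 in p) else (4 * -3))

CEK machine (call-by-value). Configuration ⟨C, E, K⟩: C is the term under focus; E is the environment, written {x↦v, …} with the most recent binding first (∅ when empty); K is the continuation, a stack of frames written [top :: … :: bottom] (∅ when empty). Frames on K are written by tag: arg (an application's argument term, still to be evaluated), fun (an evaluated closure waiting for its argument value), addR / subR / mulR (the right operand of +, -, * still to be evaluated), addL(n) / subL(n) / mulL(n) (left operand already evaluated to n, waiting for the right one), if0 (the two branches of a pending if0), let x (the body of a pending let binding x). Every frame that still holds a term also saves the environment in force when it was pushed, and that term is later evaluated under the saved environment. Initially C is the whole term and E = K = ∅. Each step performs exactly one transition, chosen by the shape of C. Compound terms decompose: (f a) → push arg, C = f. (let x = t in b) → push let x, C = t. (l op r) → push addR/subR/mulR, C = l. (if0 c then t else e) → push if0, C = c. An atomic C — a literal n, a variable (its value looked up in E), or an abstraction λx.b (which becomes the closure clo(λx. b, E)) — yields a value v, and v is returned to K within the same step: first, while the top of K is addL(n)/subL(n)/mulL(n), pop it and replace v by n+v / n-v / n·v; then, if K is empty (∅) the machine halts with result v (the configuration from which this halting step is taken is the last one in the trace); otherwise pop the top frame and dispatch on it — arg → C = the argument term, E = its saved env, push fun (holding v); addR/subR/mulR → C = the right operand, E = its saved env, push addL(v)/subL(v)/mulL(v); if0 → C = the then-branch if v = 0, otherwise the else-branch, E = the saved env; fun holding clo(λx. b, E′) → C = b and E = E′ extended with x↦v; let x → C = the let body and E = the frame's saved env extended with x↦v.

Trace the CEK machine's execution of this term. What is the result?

[0] <C=(if0 ((λv. v) 0) then (let p = -4 in p) else (4 * -3)), E=∅, K=∅>
[1] <C=((λv. v) 0), E=∅, K=[if0]>
[2] <C=(λv. v), E=∅, K=[arg :: if0]>
[3] <C=0, E=∅, K=[fun :: if0]>
[4] <C=v, E={v↦0}, K=[if0]>
[5] <C=(let p = -4 in p), E=∅, K=∅>
[6] <C=-4, E=∅, K=[let p]>
[7] <C=p, E={p↦-4}, K=∅>
→ final value -4

Answer: -4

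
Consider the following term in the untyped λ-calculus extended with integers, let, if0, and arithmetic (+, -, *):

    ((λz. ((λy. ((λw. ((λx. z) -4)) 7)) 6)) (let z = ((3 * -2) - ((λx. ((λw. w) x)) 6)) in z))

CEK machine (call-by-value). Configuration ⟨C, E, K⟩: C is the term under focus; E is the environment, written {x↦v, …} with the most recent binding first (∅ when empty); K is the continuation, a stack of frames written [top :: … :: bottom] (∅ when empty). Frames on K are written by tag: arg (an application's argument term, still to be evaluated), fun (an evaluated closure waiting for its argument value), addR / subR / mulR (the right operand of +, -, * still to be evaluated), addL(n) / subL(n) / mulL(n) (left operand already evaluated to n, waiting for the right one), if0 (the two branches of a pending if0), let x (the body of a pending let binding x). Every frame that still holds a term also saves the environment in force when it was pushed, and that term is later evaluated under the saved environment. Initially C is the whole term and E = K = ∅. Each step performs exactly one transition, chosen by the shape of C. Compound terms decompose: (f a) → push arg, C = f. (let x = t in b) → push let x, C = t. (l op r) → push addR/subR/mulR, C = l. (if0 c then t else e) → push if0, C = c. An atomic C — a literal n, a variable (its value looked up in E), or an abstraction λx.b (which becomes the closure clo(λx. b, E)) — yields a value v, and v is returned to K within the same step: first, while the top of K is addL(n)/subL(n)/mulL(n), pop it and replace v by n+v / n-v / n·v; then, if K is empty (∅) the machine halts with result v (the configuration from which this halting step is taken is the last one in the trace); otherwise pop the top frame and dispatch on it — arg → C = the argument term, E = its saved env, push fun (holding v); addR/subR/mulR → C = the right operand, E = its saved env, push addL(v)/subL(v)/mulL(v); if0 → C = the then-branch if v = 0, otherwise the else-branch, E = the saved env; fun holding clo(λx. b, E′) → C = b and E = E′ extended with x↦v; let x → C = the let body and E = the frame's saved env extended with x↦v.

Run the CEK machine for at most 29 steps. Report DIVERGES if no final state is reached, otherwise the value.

0. <C=((λz. ((λy. ((λw. ((λx. z) -4)) 7)) 6)) (let z = ((3 * -2) - ((λx. ((λw. w) x)) 6)) in z)), E=∅, K=∅>
1. <C=(λz. ((λy. ((λw. ((λx. z) -4)) 7)) 6)), E=∅, K=[arg]>
2. <C=(let z = ((3 * -2) - ((λx. ((λw. w) x)) 6)) in z), E=∅, K=[fun]>
3. <C=((3 * -2) - ((λx. ((λw. w) x)) 6)), E=∅, K=[let z :: fun]>
4. <C=(3 * -2), E=∅, K=[subR :: let z :: fun]>
5. <C=3, E=∅, K=[mulR :: subR :: let z :: fun]>
6. <C=-2, E=∅, K=[mulL(3) :: subR :: let z :: fun]>
7. <C=((λx. ((λw. w) x)) 6), E=∅, K=[subL(-6) :: let z :: fun]>
8. <C=(λx. ((λw. w) x)), E=∅, K=[arg :: subL(-6) :: let z :: fun]>
9. <C=6, E=∅, K=[fun :: subL(-6) :: let z :: fun]>
10. <C=((λw. w) x), E={x↦6}, K=[subL(-6) :: let z :: fun]>
11. <C=(λw. w), E={x↦6}, K=[arg :: subL(-6) :: let z :: fun]>
12. <C=x, E={x↦6}, K=[fun :: subL(-6) :: let z :: fun]>
13. <C=w, E={w↦6, x↦6}, K=[subL(-6) :: let z :: fun]>
14. <C=z, E={z↦-12}, K=[fun]>
15. <C=((λy. ((λw. ((λx. z) -4)) 7)) 6), E={z↦-12}, K=∅>
16. <C=(λy. ((λw. ((λx. z) -4)) 7)), E={z↦-12}, K=[arg]>
17. <C=6, E={z↦-12}, K=[fun]>
18. <C=((λw. ((λx. z) -4)) 7), E={y↦6, z↦-12}, K=∅>
19. <C=(λw. ((λx. z) -4)), E={y↦6, z↦-12}, K=[arg]>
20. <C=7, E={y↦6, z↦-12}, K=[fun]>
21. <C=((λx. z) -4), E={w↦7, y↦6, z↦-12}, K=∅>
22. <C=(λx. z), E={w↦7, y↦6, z↦-12}, K=[arg]>
23. <C=-4, E={w↦7, y↦6, z↦-12}, K=[fun]>
24. <C=z, E={x↦-4, w↦7, y↦6, z↦-12}, K=∅>
→ final value -12

Answer: -12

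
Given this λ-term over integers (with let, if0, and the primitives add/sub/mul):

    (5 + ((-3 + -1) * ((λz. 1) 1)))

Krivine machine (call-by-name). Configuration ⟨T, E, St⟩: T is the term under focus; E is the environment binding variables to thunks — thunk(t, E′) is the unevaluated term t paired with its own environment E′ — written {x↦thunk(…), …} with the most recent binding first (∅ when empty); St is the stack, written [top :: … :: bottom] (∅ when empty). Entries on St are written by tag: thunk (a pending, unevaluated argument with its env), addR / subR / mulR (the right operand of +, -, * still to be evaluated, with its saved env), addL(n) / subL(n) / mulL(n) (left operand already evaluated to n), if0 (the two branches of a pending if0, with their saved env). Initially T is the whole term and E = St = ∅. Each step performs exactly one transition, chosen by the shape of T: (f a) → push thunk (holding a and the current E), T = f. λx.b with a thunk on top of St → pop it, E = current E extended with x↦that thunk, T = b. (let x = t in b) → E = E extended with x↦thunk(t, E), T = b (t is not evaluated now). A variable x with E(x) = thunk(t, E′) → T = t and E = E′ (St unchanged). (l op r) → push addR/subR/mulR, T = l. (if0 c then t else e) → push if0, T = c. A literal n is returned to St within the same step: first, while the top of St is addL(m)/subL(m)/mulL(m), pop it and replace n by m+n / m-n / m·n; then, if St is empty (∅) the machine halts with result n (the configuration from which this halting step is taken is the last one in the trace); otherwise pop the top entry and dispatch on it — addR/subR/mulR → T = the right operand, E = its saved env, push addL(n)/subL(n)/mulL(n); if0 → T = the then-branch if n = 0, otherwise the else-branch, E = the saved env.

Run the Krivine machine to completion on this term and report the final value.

step 0: [T=(5 + ((-3 + -1) * ((λz. 1) 1))) | E=∅ | St=∅]
step 1: [T=5 | E=∅ | St=[addR]]
step 2: [T=((-3 + -1) * ((λz. 1) 1)) | E=∅ | St=[addL(5)]]
step 3: [T=(-3 + -1) | E=∅ | St=[mulR :: addL(5)]]
step 4: [T=-3 | E=∅ | St=[addR :: mulR :: addL(5)]]
step 5: [T=-1 | E=∅ | St=[addL(-3) :: mulR :: addL(5)]]
step 6: [T=((λz. 1) 1) | E=∅ | St=[mulL(-4) :: addL(5)]]
step 7: [T=(λz. 1) | E=∅ | St=[thunk :: mulL(-4) :: addL(5)]]
step 8: [T=1 | E={z↦thunk(1, ∅)} | St=[mulL(-4) :: addL(5)]]
→ final value 1

Answer: 1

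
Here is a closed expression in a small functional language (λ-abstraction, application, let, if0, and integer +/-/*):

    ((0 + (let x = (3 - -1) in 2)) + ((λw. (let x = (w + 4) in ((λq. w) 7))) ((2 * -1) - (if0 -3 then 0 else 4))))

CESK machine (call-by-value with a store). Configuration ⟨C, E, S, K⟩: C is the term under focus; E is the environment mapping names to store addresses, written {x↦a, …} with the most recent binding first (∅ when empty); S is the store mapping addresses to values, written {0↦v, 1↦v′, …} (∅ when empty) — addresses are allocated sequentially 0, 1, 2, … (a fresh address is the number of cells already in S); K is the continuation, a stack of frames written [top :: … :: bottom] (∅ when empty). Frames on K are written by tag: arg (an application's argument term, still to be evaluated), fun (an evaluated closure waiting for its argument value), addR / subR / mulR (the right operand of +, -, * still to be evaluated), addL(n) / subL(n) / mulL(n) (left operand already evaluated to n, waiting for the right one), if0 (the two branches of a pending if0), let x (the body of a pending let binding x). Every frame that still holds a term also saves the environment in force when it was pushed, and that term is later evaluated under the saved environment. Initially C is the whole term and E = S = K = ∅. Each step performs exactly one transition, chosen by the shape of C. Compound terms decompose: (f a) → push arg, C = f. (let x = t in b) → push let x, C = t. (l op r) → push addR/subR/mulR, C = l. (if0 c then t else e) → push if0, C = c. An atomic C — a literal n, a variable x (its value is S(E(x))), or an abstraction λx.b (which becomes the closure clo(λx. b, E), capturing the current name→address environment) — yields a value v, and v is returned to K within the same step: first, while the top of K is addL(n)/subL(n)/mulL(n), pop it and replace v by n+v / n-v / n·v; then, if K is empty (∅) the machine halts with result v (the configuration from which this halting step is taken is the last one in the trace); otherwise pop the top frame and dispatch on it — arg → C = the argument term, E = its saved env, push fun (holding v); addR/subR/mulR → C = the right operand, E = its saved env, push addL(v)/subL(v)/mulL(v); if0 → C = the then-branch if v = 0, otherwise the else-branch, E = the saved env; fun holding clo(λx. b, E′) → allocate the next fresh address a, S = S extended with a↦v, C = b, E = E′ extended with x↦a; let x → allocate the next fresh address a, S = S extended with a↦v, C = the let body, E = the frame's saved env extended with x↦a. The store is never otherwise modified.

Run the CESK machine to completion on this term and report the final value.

t=0: ⟨C=((0 + (let x = (3 - -1) in 2)) + ((λw. (let x = (w + 4) in ((λq. w) 7))) ((2 * -1) - (if0 -3 then 0 else 4)))); E=∅; S=∅; K=∅⟩
t=1: ⟨C=(0 + (let x = (3 - -1) in 2)); E=∅; S=∅; K=[addR]⟩
t=2: ⟨C=0; E=∅; S=∅; K=[addR :: addR]⟩
t=3: ⟨C=(let x = (3 - -1) in 2); E=∅; S=∅; K=[addL(0) :: addR]⟩
t=4: ⟨C=(3 - -1); E=∅; S=∅; K=[let x :: addL(0) :: addR]⟩
t=5: ⟨C=3; E=∅; S=∅; K=[subR :: let x :: addL(0) :: addR]⟩
t=6: ⟨C=-1; E=∅; S=∅; K=[subL(3) :: let x :: addL(0) :: addR]⟩
t=7: ⟨C=2; E={x↦0}; S={0↦4}; K=[addL(0) :: addR]⟩
t=8: ⟨C=((λw. (let x = (w + 4) in ((λq. w) 7))) ((2 * -1) - (if0 -3 then 0 else 4))); E=∅; S={0↦4}; K=[addL(2)]⟩
t=9: ⟨C=(λw. (let x = (w + 4) in ((λq. w) 7))); E=∅; S={0↦4}; K=[arg :: addL(2)]⟩
t=10: ⟨C=((2 * -1) - (if0 -3 then 0 else 4)); E=∅; S={0↦4}; K=[fun :: addL(2)]⟩
t=11: ⟨C=(2 * -1); E=∅; S={0↦4}; K=[subR :: fun :: addL(2)]⟩
t=12: ⟨C=2; E=∅; S={0↦4}; K=[mulR :: subR :: fun :: addL(2)]⟩
t=13: ⟨C=-1; E=∅; S={0↦4}; K=[mulL(2) :: subR :: fun :: addL(2)]⟩
t=14: ⟨C=(if0 -3 then 0 else 4); E=∅; S={0↦4}; K=[subL(-2) :: fun :: addL(2)]⟩
t=15: ⟨C=-3; E=∅; S={0↦4}; K=[if0 :: subL(-2) :: fun :: addL(2)]⟩
t=16: ⟨C=4; E=∅; S={0↦4}; K=[subL(-2) :: fun :: addL(2)]⟩
t=17: ⟨C=(let x = (w + 4) in ((λq. w) 7)); E={w↦1}; S={0↦4, 1↦-6}; K=[addL(2)]⟩
t=18: ⟨C=(w + 4); E={w↦1}; S={0↦4, 1↦-6}; K=[let x :: addL(2)]⟩
t=19: ⟨C=w; E={w↦1}; S={0↦4, 1↦-6}; K=[addR :: let x :: addL(2)]⟩
t=20: ⟨C=4; E={w↦1}; S={0↦4, 1↦-6}; K=[addL(-6) :: let x :: addL(2)]⟩
t=21: ⟨C=((λq. w) 7); E={x↦2, w↦1}; S={0↦4, 1↦-6, 2↦-2}; K=[addL(2)]⟩
t=22: ⟨C=(λq. w); E={x↦2, w↦1}; S={0↦4, 1↦-6, 2↦-2}; K=[arg :: addL(2)]⟩
t=23: ⟨C=7; E={x↦2, w↦1}; S={0↦4, 1↦-6, 2↦-2}; K=[fun :: addL(2)]⟩
t=24: ⟨C=w; E={q↦3, x↦2, w↦1}; S={0↦4, 1↦-6, 2↦-2, 3↦7}; K=[addL(2)]⟩
→ final value -4

Answer: -4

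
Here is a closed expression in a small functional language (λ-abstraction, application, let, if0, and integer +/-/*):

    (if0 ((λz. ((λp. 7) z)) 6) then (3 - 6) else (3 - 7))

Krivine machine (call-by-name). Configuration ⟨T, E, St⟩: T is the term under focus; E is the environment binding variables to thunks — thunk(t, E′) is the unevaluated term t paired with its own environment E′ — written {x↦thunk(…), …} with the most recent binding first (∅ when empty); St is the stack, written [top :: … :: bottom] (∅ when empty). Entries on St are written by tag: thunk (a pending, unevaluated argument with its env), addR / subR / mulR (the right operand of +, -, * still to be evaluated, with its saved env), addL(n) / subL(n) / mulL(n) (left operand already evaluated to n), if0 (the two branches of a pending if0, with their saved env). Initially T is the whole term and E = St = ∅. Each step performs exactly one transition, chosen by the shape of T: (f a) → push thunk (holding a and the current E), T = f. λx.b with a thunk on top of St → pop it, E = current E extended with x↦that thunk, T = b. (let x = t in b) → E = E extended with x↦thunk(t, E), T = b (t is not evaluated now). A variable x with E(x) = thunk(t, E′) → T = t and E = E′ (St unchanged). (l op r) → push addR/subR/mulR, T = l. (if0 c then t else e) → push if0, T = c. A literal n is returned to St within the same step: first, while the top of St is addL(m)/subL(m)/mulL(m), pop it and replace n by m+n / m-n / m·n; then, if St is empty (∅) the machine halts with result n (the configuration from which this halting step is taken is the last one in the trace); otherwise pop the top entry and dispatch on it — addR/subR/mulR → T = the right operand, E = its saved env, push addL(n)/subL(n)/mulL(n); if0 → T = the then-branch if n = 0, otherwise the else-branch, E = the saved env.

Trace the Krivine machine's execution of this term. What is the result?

0. ⟨T=(if0 ((λz. ((λp. 7) z)) 6) then (3 - 6) else (3 - 7)); E=∅; St=∅⟩
1. ⟨T=((λz. ((λp. 7) z)) 6); E=∅; St=[if0]⟩
2. ⟨T=(λz. ((λp. 7) z)); E=∅; St=[thunk :: if0]⟩
3. ⟨T=((λp. 7) z); E={z↦thunk(6, ∅)}; St=[if0]⟩
4. ⟨T=(λp. 7); E={z↦thunk(6, ∅)}; St=[thunk :: if0]⟩
5. ⟨T=7; E={p↦thunk(z, {z↦thunk(6, ∅)}), z↦thunk(6, ∅)}; St=[if0]⟩
6. ⟨T=(3 - 7); E=∅; St=∅⟩
7. ⟨T=3; E=∅; St=[subR]⟩
8. ⟨T=7; E=∅; St=[subL(3)]⟩
→ final value -4

Answer: -4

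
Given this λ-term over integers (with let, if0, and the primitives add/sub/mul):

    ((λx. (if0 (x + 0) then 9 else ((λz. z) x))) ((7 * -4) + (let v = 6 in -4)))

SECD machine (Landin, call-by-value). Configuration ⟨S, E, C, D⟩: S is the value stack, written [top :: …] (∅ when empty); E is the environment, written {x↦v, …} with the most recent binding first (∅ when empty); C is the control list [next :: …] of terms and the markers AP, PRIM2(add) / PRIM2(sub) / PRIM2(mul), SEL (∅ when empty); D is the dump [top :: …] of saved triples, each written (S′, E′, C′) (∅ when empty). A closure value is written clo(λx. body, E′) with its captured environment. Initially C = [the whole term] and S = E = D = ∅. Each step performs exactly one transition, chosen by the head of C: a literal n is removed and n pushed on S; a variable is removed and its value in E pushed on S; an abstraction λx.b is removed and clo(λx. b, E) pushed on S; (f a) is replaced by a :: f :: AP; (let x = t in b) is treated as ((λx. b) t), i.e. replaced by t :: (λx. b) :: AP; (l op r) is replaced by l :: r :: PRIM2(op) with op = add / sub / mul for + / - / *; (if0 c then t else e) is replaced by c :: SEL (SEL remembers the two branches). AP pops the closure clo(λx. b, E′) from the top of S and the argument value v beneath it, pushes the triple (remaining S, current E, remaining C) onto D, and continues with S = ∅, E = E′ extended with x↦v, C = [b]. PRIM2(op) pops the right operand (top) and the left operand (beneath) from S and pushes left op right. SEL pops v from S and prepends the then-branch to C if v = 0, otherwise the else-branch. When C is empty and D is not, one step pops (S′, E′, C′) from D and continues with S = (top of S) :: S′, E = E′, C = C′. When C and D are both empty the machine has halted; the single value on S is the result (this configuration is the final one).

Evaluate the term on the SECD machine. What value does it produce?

Answer: -32

Execution trace:
[0] <S=∅, E=∅, C=[((λx. (if0 (x + 0) then 9 else ((λz. z) x))) ((7 * -4) + (let v = 6 in -4)))], D=∅>
[1] <S=∅, E=∅, C=[((7 * -4) + (let v = 6 in -4)) :: (λx. (if0 (x + 0) then 9 else ((λz. z) x))) :: AP], D=∅>
[2] <S=∅, E=∅, C=[(7 * -4) :: (let v = 6 in -4) :: PRIM2(add) :: (λx. (if0 (x + 0) then 9 else ((λz. z) x))) :: AP], D=∅>
[3] <S=∅, E=∅, C=[7 :: -4 :: PRIM2(mul) :: (let v = 6 in -4) :: PRIM2(add) :: (λx. (if0 (x + 0) then 9 else ((λz. z) x))) :: AP], D=∅>
[4] <S=[7], E=∅, C=[-4 :: PRIM2(mul) :: (let v = 6 in -4) :: PRIM2(add) :: (λx. (if0 (x + 0) then 9 else ((λz. z) x))) :: AP], D=∅>
[5] <S=[-4 :: 7], E=∅, C=[PRIM2(mul) :: (let v = 6 in -4) :: PRIM2(add) :: (λx. (if0 (x + 0) then 9 else ((λz. z) x))) :: AP], D=∅>
[6] <S=[-28], E=∅, C=[(let v = 6 in -4) :: PRIM2(add) :: (λx. (if0 (x + 0) then 9 else ((λz. z) x))) :: AP], D=∅>
[7] <S=[-28], E=∅, C=[6 :: (λv. -4) :: AP :: PRIM2(add) :: (λx. (if0 (x + 0) then 9 else ((λz. z) x))) :: AP], D=∅>
[8] <S=[6 :: -28], E=∅, C=[(λv. -4) :: AP :: PRIM2(add) :: (λx. (if0 (x + 0) then 9 else ((λz. z) x))) :: AP], D=∅>
[9] <S=[clo(λv. -4, ∅) :: 6 :: -28], E=∅, C=[AP :: PRIM2(add) :: (λx. (if0 (x + 0) then 9 else ((λz. z) x))) :: AP], D=∅>
[10] <S=∅, E={v↦6}, C=[-4], D=[([-28], ∅, [PRIM2(add) :: (λx. (if0 (x + 0) then 9 else ((λz. z) x))) :: AP])]>
[11] <S=[-4], E={v↦6}, C=∅, D=[([-28], ∅, [PRIM2(add) :: (λx. (if0 (x + 0) then 9 else ((λz. z) x))) :: AP])]>
[12] <S=[-4 :: -28], E=∅, C=[PRIM2(add) :: (λx. (if0 (x + 0) then 9 else ((λz. z) x))) :: AP], D=∅>
[13] <S=[-32], E=∅, C=[(λx. (if0 (x + 0) then 9 else ((λz. z) x))) :: AP], D=∅>
[14] <S=[clo(λx. (if0 (x + 0) then 9 else ((λz. z) x)), ∅) :: -32], E=∅, C=[AP], D=∅>
[15] <S=∅, E={x↦-32}, C=[(if0 (x + 0) then 9 else ((λz. z) x))], D=[(∅, ∅, ∅)]>
[16] <S=∅, E={x↦-32}, C=[(x + 0) :: SEL], D=[(∅, ∅, ∅)]>
[17] <S=∅, E={x↦-32}, C=[x :: 0 :: PRIM2(add) :: SEL], D=[(∅, ∅, ∅)]>
[18] <S=[-32], E={x↦-32}, C=[0 :: PRIM2(add) :: SEL], D=[(∅, ∅, ∅)]>
[19] <S=[0 :: -32], E={x↦-32}, C=[PRIM2(add) :: SEL], D=[(∅, ∅, ∅)]>
[20] <S=[-32], E={x↦-32}, C=[SEL], D=[(∅, ∅, ∅)]>
[21] <S=∅, E={x↦-32}, C=[((λz. z) x)], D=[(∅, ∅, ∅)]>
[22] <S=∅, E={x↦-32}, C=[x :: (λz. z) :: AP], D=[(∅, ∅, ∅)]>
[23] <S=[-32], E={x↦-32}, C=[(λz. z) :: AP], D=[(∅, ∅, ∅)]>
[24] <S=[clo(λz. z, {x↦-32}) :: -32], E={x↦-32}, C=[AP], D=[(∅, ∅, ∅)]>
[25] <S=∅, E={z↦-32, x↦-32}, C=[z], D=[(∅, {x↦-32}, ∅) :: (∅, ∅, ∅)]>
[26] <S=[-32], E={z↦-32, x↦-32}, C=∅, D=[(∅, {x↦-32}, ∅) :: (∅, ∅, ∅)]>
[27] <S=[-32], E={x↦-32}, C=∅, D=[(∅, ∅, ∅)]>
[28] <S=[-32], E=∅, C=∅, D=∅>
→ final value -32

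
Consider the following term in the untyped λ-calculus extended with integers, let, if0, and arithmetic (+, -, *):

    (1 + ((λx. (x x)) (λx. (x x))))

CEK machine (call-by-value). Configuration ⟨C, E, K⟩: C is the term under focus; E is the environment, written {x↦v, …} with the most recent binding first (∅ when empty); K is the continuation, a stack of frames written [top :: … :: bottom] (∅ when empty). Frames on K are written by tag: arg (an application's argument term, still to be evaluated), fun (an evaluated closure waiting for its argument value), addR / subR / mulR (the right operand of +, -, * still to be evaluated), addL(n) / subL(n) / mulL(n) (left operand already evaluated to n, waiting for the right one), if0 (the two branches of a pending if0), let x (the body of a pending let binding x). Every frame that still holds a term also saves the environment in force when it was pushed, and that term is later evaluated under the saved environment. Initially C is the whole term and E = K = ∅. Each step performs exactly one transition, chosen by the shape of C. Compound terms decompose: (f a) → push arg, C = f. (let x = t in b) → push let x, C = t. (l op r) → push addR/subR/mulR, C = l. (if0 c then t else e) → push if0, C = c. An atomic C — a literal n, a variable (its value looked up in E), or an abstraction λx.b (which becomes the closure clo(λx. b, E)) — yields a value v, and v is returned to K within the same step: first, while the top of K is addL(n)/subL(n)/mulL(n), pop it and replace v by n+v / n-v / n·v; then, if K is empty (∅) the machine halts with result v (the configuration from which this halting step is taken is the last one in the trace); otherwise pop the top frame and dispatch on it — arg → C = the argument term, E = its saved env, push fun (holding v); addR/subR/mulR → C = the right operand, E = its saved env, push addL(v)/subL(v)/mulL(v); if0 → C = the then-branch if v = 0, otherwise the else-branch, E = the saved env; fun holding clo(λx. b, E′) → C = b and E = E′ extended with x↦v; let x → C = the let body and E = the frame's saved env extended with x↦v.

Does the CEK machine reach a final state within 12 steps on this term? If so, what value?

step 0: [C=(1 + ((λx. (x x)) (λx. (x x)))) | E=∅ | K=∅]
step 1: [C=1 | E=∅ | K=[addR]]
step 2: [C=((λx. (x x)) (λx. (x x))) | E=∅ | K=[addL(1)]]
step 3: [C=(λx. (x x)) | E=∅ | K=[arg :: addL(1)]]
step 4: [C=(λx. (x x)) | E=∅ | K=[fun :: addL(1)]]
step 5: [C=(x x) | E={x↦clo(λx. (x x), ∅)} | K=[addL(1)]]
step 6: [C=x | E={x↦clo(λx. (x x), ∅)} | K=[arg :: addL(1)]]
step 7: [C=x | E={x↦clo(λx. (x x), ∅)} | K=[fun :: addL(1)]]
… configuration repeats with period 3 (steps 5–7 recur indefinitely) …

Answer: DIVERGES (no final state within 12 steps)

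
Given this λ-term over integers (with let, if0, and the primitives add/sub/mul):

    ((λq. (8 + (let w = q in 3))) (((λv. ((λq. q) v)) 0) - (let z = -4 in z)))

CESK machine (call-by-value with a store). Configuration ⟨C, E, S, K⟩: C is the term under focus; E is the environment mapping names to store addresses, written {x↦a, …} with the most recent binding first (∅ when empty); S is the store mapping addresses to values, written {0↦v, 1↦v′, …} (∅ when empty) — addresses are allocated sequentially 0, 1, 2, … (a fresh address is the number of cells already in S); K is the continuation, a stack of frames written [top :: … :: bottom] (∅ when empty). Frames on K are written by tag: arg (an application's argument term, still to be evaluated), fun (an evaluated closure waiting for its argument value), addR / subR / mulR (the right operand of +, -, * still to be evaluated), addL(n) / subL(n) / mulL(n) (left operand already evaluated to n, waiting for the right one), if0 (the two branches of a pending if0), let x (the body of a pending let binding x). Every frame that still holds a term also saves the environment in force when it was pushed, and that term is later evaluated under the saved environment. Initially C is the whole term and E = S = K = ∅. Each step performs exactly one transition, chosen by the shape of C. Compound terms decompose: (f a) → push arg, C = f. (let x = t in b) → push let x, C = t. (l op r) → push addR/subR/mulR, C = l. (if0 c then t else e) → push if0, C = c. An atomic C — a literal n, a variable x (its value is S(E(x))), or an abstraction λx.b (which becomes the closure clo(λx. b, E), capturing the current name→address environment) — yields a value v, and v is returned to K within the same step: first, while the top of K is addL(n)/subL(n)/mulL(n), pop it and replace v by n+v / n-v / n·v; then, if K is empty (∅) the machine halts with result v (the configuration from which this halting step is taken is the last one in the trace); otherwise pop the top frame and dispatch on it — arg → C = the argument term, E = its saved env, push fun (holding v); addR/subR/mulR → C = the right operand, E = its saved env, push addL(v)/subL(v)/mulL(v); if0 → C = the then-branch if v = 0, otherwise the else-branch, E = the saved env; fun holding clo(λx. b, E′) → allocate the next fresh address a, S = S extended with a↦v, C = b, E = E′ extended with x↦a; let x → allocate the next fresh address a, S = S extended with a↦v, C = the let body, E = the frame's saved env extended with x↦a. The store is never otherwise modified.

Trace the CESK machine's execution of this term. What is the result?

t=0: ⟨C=((λq. (8 + (let w = q in 3))) (((λv. ((λq. q) v)) 0) - (let z = -4 in z))); E=∅; S=∅; K=∅⟩
t=1: ⟨C=(λq. (8 + (let w = q in 3))); E=∅; S=∅; K=[arg]⟩
t=2: ⟨C=(((λv. ((λq. q) v)) 0) - (let z = -4 in z)); E=∅; S=∅; K=[fun]⟩
t=3: ⟨C=((λv. ((λq. q) v)) 0); E=∅; S=∅; K=[subR :: fun]⟩
t=4: ⟨C=(λv. ((λq. q) v)); E=∅; S=∅; K=[arg :: subR :: fun]⟩
t=5: ⟨C=0; E=∅; S=∅; K=[fun :: subR :: fun]⟩
t=6: ⟨C=((λq. q) v); E={v↦0}; S={0↦0}; K=[subR :: fun]⟩
t=7: ⟨C=(λq. q); E={v↦0}; S={0↦0}; K=[arg :: subR :: fun]⟩
t=8: ⟨C=v; E={v↦0}; S={0↦0}; K=[fun :: subR :: fun]⟩
t=9: ⟨C=q; E={q↦1, v↦0}; S={0↦0, 1↦0}; K=[subR :: fun]⟩
t=10: ⟨C=(let z = -4 in z); E=∅; S={0↦0, 1↦0}; K=[subL(0) :: fun]⟩
t=11: ⟨C=-4; E=∅; S={0↦0, 1↦0}; K=[let z :: subL(0) :: fun]⟩
t=12: ⟨C=z; E={z↦2}; S={0↦0, 1↦0, 2↦-4}; K=[subL(0) :: fun]⟩
t=13: ⟨C=(8 + (let w = q in 3)); E={q↦3}; S={0↦0, 1↦0, 2↦-4, 3↦4}; K=∅⟩
t=14: ⟨C=8; E={q↦3}; S={0↦0, 1↦0, 2↦-4, 3↦4}; K=[addR]⟩
t=15: ⟨C=(let w = q in 3); E={q↦3}; S={0↦0, 1↦0, 2↦-4, 3↦4}; K=[addL(8)]⟩
t=16: ⟨C=q; E={q↦3}; S={0↦0, 1↦0, 2↦-4, 3↦4}; K=[let w :: addL(8)]⟩
t=17: ⟨C=3; E={w↦4, q↦3}; S={0↦0, 1↦0, 2↦-4, 3↦4, 4↦4}; K=[addL(8)]⟩
→ final value 11

Answer: 11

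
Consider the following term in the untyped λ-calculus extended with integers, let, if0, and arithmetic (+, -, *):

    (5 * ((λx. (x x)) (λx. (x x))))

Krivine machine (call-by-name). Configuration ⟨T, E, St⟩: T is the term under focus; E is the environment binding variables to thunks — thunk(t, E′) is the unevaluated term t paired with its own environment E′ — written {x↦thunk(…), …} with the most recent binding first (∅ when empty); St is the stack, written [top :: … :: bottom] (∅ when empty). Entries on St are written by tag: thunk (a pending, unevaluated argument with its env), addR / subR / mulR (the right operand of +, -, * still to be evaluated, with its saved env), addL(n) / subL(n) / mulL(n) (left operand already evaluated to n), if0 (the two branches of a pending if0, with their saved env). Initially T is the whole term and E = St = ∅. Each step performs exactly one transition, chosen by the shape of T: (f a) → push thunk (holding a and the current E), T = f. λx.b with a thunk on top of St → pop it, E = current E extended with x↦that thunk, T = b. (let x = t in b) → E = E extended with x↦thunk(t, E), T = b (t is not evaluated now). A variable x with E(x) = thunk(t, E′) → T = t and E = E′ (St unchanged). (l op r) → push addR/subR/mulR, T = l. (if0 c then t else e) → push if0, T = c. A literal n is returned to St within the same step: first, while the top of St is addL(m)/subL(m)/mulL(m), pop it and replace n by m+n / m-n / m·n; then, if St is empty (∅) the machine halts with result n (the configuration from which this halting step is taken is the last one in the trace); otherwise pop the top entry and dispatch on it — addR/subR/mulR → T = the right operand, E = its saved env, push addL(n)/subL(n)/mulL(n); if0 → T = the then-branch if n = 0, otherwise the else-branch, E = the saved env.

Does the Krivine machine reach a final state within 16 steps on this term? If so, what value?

Answer: DIVERGES (no final state within 16 steps)

Execution trace:
t=0: ⟨T=(5 * ((λx. (x x)) (λx. (x x)))); E=∅; St=∅⟩
t=1: ⟨T=5; E=∅; St=[mulR]⟩
t=2: ⟨T=((λx. (x x)) (λx. (x x))); E=∅; St=[mulL(5)]⟩
t=3: ⟨T=(λx. (x x)); E=∅; St=[thunk :: mulL(5)]⟩
t=4: ⟨T=(x x); E={x↦thunk((λx. (x x)), ∅)}; St=[mulL(5)]⟩
t=5: ⟨T=x; E={x↦thunk((λx. (x x)), ∅)}; St=[thunk :: mulL(5)]⟩
t=6: ⟨T=(λx. (x x)); E=∅; St=[thunk :: mulL(5)]⟩
t=7: ⟨T=(x x); E={x↦thunk(x, {x↦thunk((λx. (x x)), ∅)})}; St=[mulL(5)]⟩
t=8: ⟨T=x; E={x↦thunk(x, {x↦thunk((λx. (x x)), ∅)})}; St=[thunk :: mulL(5)]⟩
t=9: ⟨T=x; E={x↦thunk((λx. (x x)), ∅)}; St=[thunk :: mulL(5)]⟩
t=10: ⟨T=(λx. (x x)); E=∅; St=[thunk :: mulL(5)]⟩
t=11: ⟨T=(x x); E={x↦thunk(x, {x↦thunk(x, {x↦thunk((λx. (x x)), ∅)})})}; St=[mulL(5)]⟩
t=12: ⟨T=x; E={x↦thunk(x, {x↦thunk(x, {x↦thunk((λx. (x x)), ∅)})})}; St=[thunk :: mulL(5)]⟩
t=13: ⟨T=x; E={x↦thunk(x, {x↦thunk((λx. (x x)), ∅)})}; St=[thunk :: mulL(5)]⟩
t=14: ⟨T=x; E={x↦thunk((λx. (x x)), ∅)}; St=[thunk :: mulL(5)]⟩
t=15: ⟨T=(λx. (x x)); E=∅; St=[thunk :: mulL(5)]⟩
t=16: ⟨T=(x x); E={x↦thunk(x, {x↦thunk(x, {x↦thunk(x, {x↦thunk((λx. (x x)), ∅)})})})}; St=[mulL(5)]⟩
→ 16 transitions taken and the configuration is still not final: no result within 16 steps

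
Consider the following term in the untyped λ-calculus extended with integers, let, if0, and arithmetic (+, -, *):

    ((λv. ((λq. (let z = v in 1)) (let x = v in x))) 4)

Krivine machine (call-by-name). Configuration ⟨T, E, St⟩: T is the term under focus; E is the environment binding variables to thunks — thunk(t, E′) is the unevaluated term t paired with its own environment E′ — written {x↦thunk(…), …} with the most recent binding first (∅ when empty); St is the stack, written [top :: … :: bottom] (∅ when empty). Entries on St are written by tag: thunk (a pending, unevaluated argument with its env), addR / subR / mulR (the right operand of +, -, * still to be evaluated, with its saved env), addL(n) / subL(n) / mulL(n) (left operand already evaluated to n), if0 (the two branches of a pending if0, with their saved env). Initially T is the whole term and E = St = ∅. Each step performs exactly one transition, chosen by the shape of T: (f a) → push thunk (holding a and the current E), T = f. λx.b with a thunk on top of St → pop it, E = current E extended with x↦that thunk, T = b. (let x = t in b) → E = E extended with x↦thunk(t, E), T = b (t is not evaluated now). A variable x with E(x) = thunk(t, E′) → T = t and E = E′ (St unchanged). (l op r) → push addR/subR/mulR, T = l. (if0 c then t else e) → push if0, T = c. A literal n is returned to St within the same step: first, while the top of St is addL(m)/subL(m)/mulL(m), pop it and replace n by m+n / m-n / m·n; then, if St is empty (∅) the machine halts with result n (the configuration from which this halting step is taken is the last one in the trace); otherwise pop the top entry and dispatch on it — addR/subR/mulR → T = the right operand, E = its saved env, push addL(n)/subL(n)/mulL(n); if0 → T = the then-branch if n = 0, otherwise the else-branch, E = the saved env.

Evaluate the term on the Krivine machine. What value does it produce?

[0] <T=((λv. ((λq. (let z = v in 1)) (let x = v in x))) 4), E=∅, St=∅>
[1] <T=(λv. ((λq. (let z = v in 1)) (let x = v in x))), E=∅, St=[thunk]>
[2] <T=((λq. (let z = v in 1)) (let x = v in x)), E={v↦thunk(4, ∅)}, St=∅>
[3] <T=(λq. (let z = v in 1)), E={v↦thunk(4, ∅)}, St=[thunk]>
[4] <T=(let z = v in 1), E={q↦thunk((let x = v in x), {v↦thunk(4, ∅)}), v↦thunk(4, ∅)}, St=∅>
[5] <T=1, E={z↦thunk(v, {q↦thunk((let x = v in x), {v↦thunk(4, ∅)}), v↦thunk(4, ∅)}), q↦thunk((let x = v in x), {v↦thunk(4, ∅)}), v↦thunk(4, ∅)}, St=∅>
→ final value 1

Answer: 1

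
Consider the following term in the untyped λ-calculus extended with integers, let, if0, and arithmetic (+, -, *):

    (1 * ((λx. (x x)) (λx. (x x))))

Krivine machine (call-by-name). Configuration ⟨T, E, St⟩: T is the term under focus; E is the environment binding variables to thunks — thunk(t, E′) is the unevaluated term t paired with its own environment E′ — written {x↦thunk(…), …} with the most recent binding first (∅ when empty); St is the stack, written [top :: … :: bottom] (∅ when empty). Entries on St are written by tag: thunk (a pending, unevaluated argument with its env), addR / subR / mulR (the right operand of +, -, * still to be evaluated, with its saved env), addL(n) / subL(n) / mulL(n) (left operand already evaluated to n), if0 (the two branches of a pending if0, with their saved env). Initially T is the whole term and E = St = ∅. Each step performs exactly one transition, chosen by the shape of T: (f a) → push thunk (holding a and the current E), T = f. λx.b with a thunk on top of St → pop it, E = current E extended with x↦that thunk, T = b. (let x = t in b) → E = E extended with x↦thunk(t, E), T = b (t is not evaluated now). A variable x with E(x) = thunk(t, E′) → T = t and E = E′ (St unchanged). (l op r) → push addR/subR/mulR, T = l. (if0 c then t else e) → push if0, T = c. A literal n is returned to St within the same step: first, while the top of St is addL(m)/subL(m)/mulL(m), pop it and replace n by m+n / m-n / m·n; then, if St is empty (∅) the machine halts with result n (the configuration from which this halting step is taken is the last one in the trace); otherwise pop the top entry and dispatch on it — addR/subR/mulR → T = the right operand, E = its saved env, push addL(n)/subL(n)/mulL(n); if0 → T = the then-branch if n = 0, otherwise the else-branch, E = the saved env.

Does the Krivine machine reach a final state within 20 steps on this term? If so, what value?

Answer: DIVERGES (no final state within 20 steps)

Execution trace:
step 0: ⟨T=(1 * ((λx. (x x)) (λx. (x x)))); E=∅; St=∅⟩
step 1: ⟨T=1; E=∅; St=[mulR]⟩
step 2: ⟨T=((λx. (x x)) (λx. (x x))); E=∅; St=[mulL(1)]⟩
step 3: ⟨T=(λx. (x x)); E=∅; St=[thunk :: mulL(1)]⟩
step 4: ⟨T=(x x); E={x↦thunk((λx. (x x)), ∅)}; St=[mulL(1)]⟩
step 5: ⟨T=x; E={x↦thunk((λx. (x x)), ∅)}; St=[thunk :: mulL(1)]⟩
step 6: ⟨T=(λx. (x x)); E=∅; St=[thunk :: mulL(1)]⟩
step 7: ⟨T=(x x); E={x↦thunk(x, {x↦thunk((λx. (x x)), ∅)})}; St=[mulL(1)]⟩
step 8: ⟨T=x; E={x↦thunk(x, {x↦thunk((λx. (x x)), ∅)})}; St=[thunk :: mulL(1)]⟩
step 9: ⟨T=x; E={x↦thunk((λx. (x x)), ∅)}; St=[thunk :: mulL(1)]⟩
step 10: ⟨T=(λx. (x x)); E=∅; St=[thunk :: mulL(1)]⟩
step 11: ⟨T=(x x); E={x↦thunk(x, {x↦thunk(x, {x↦thunk((λx. (x x)), ∅)})})}; St=[mulL(1)]⟩
step 12: ⟨T=x; E={x↦thunk(x, {x↦thunk(x, {x↦thunk((λx. (x x)), ∅)})})}; St=[thunk :: mulL(1)]⟩
step 13: ⟨T=x; E={x↦thunk(x, {x↦thunk((λx. (x x)), ∅)})}; St=[thunk :: mulL(1)]⟩
step 14: ⟨T=x; E={x↦thunk((λx. (x x)), ∅)}; St=[thunk :: mulL(1)]⟩
step 15: ⟨T=(λx. (x x)); E=∅; St=[thunk :: mulL(1)]⟩
step 16: ⟨T=(x x); E={x↦thunk(x, {x↦thunk(x, {x↦thunk(x, {x↦thunk((λx. (x x)), ∅)})})})}; St=[mulL(1)]⟩
step 17: ⟨T=x; E={x↦thunk(x, {x↦thunk(x, {x↦thunk(x, {x↦thunk((λx. (x x)), ∅)})})})}; St=[thunk :: mulL(1)]⟩
step 18: ⟨T=x; E={x↦thunk(x, {x↦thunk(x, {x↦thunk((λx. (x x)), ∅)})})}; St=[thunk :: mulL(1)]⟩
step 19: ⟨T=x; E={x↦thunk(x, {x↦thunk((λx. (x x)), ∅)})}; St=[thunk :: mulL(1)]⟩
step 20: ⟨T=x; E={x↦thunk((λx. (x x)), ∅)}; St=[thunk :: mulL(1)]⟩
→ 20 transitions taken and the configuration is still not final: no result within 20 steps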